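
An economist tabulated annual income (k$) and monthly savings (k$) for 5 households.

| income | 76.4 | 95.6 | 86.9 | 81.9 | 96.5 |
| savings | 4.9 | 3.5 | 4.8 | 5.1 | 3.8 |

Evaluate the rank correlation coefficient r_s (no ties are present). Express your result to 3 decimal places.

-0.800

Rank income: 1, 4, 3, 2, 5
Rank savings: 4, 1, 3, 5, 2
d = rank(income) − rank(savings): -3, 3, 0, -3, 3; Σd² = 36
ρ = 1 − 6Σd² / [n(n²−1)] = 1 − 6×36 / (5×24) = 1 − 216/120 ≈ -0.800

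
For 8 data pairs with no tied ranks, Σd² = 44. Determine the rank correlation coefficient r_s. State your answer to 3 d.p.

0.476

ρ = 1 − 6Σd² / [n(n²−1)] = 1 − 6×44 / (8×63)
  = 1 − 264/504 = 1 − 0.5238 ≈ 0.476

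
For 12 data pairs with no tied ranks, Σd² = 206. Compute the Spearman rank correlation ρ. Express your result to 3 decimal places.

0.280

ρ = 1 − 6Σd² / [n(n²−1)] = 1 − 6×206 / (12×143)
  = 1 − 1236/1716 = 1 − 0.7203 ≈ 0.280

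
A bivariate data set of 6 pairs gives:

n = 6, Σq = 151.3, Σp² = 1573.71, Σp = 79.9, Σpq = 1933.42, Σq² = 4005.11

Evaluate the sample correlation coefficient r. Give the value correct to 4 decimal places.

r = (nΣpq − ΣpΣq) / √[(nΣp² − (Σp)²)(nΣq² − (Σq)²)]
Numerator: 6×1933.42 − 79.9×151.3 = -488.35
Denominator: √[(9442.26 − 6384.01)(24030.66 − 22891.69)] = √[3058.25 × 1138.97] = 1866.3480
r = -488.35 / 1866.3480 ≈ -0.2617

-0.2617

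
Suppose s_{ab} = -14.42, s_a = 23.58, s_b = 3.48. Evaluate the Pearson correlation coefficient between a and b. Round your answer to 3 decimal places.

r = Cov(a,b) / (s_a · s_b) = -14.42 / (23.58 × 3.48)
  = -14.42 / 82.0584 ≈ -0.176

-0.176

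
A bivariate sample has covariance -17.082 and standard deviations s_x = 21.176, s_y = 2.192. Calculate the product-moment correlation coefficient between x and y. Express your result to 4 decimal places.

-0.3680

r = Cov(x,y) / (s_x · s_y) = -17.082 / (21.176 × 2.192)
  = -17.082 / 46.4178 ≈ -0.3680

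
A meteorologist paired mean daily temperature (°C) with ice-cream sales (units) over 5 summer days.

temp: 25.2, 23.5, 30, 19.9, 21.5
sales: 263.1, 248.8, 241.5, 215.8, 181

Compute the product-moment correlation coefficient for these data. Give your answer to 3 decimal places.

n = 5, Σx = 120.1, Σy = 1150.2, Σx² = 2945.55, Σy² = 268775.94, Σxy = 27907.84
nΣxy − ΣxΣy = 139539.2 − 138139.02 = 1400.18
nΣx² − (Σx)² = 14727.75 − 14424.01 = 303.74; nΣy² − (Σy)² = 1343879.7 − 1322960.04 = 20919.66
r = 1400.18 / √(303.74 × 20919.66) = 1400.18 / 2520.7415 ≈ 0.555

0.555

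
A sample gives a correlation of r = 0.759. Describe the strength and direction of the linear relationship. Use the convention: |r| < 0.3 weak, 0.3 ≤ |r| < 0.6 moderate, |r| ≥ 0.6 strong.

r = 0.759 > 0 so the relationship is positive.
|r| = 0.759, which falls in the strong range.

strong positive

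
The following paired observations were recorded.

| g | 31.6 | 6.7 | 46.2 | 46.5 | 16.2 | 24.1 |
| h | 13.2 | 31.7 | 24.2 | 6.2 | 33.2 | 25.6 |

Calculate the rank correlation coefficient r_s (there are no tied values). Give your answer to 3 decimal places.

-0.886

Rank g: 4, 1, 5, 6, 2, 3
Rank h: 2, 5, 3, 1, 6, 4
d = rank(g) − rank(h): 2, -4, 2, 5, -4, -1; Σd² = 66
ρ = 1 − 6Σd² / [n(n²−1)] = 1 − 6×66 / (6×35) = 1 − 396/210 ≈ -0.886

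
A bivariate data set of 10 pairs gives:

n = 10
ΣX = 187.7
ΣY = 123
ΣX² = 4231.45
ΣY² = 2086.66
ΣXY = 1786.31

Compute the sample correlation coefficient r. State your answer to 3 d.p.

-0.819

r = (nΣXY − ΣXΣY) / √[(nΣX² − (ΣX)²)(nΣY² − (ΣY)²)]
Numerator: 10×1786.31 − 187.7×123 = -5224
Denominator: √[(42314.5 − 35231.29)(20866.6 − 15129)] = √[7083.21 × 5737.6] = 6375.0001
r = -5224 / 6375.0001 ≈ -0.819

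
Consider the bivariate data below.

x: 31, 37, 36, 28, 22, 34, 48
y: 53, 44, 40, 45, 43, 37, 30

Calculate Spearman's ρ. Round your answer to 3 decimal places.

Rank x: 3, 6, 5, 2, 1, 4, 7
Rank y: 7, 5, 3, 6, 4, 2, 1
d = rank(x) − rank(y): -4, 1, 2, -4, -3, 2, 6; Σd² = 86
ρ = 1 − 6Σd² / [n(n²−1)] = 1 − 6×86 / (7×48) = 1 − 516/336 ≈ -0.536

-0.536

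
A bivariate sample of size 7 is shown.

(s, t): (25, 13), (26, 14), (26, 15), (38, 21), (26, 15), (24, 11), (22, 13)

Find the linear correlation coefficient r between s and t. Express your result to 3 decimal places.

0.938

n = 7, Σs = 187, Σt = 102, Σs² = 5157, Σt² = 1546, Σst = 2817
nΣst − ΣsΣt = 19719 − 19074 = 645
nΣs² − (Σs)² = 36099 − 34969 = 1130; nΣt² − (Σt)² = 10822 − 10404 = 418
r = 645 / √(1130 × 418) = 645 / 687.2700 ≈ 0.938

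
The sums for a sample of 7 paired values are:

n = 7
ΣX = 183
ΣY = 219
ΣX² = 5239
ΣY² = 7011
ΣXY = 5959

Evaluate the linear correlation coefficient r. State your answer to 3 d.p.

r = (nΣXY − ΣXΣY) / √[(nΣX² − (ΣX)²)(nΣY² − (ΣY)²)]
Numerator: 7×5959 − 183×219 = 1636
Denominator: √[(36673 − 33489)(49077 − 47961)] = √[3184 × 1116] = 1885.0316
r = 1636 / 1885.0316 ≈ 0.868

0.868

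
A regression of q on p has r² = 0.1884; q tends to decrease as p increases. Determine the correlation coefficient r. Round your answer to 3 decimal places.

-0.434

|r| = √0.1884 = 0.434
The association is negative, so r = −0.434.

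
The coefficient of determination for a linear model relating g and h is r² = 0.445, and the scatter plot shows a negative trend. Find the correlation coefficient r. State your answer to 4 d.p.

-0.6671

|r| = √0.445 = 0.6671
The association is negative, so r = −0.6671.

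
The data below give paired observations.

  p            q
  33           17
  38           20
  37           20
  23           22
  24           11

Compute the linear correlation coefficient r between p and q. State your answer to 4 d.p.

0.3353

n = 5, Σp = 155, Σq = 90, Σp² = 5007, Σq² = 1694, Σpq = 2831
nΣpq − ΣpΣq = 14155 − 13950 = 205
nΣp² − (Σp)² = 25035 − 24025 = 1010; nΣq² − (Σq)² = 8470 − 8100 = 370
r = 205 / √(1010 × 370) = 205 / 611.3101 ≈ 0.3353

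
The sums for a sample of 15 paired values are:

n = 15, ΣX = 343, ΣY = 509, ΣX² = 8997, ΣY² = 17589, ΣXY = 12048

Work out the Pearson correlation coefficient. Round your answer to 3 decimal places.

0.676

r = (nΣXY − ΣXΣY) / √[(nΣX² − (ΣX)²)(nΣY² − (ΣY)²)]
Numerator: 15×12048 − 343×509 = 6133
Denominator: √[(134955 − 117649)(263835 − 259081)] = √[17306 × 4754] = 9070.4313
r = 6133 / 9070.4313 ≈ 0.676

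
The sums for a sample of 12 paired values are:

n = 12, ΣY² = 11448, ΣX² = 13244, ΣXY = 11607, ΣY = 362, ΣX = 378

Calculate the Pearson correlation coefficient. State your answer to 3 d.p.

0.243

r = (nΣXY − ΣXΣY) / √[(nΣX² − (ΣX)²)(nΣY² − (ΣY)²)]
Numerator: 12×11607 − 378×362 = 2448
Denominator: √[(158928 − 142884)(137376 − 131044)] = √[16044 × 6332] = 10079.2166
r = 2448 / 10079.2166 ≈ 0.243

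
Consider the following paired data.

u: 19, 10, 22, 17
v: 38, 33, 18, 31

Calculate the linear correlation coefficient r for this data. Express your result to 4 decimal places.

-0.4985

n = 4, Σu = 68, Σv = 120, Σu² = 1234, Σv² = 3818, Σuv = 1975
nΣuv − ΣuΣv = 7900 − 8160 = -260
nΣu² − (Σu)² = 4936 − 4624 = 312; nΣv² − (Σv)² = 15272 − 14400 = 872
r = -260 / √(312 × 872) = -260 / 521.5975 ≈ -0.4985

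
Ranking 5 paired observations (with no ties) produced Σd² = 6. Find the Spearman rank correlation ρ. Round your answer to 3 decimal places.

ρ = 1 − 6Σd² / [n(n²−1)] = 1 − 6×6 / (5×24)
  = 1 − 36/120 = 1 − 0.3000 ≈ 0.700

0.700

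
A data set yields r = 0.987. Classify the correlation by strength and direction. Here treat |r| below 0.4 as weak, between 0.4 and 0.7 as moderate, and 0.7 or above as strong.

strong positive

r = 0.987 > 0 so the relationship is positive.
|r| = 0.987, which falls in the strong range.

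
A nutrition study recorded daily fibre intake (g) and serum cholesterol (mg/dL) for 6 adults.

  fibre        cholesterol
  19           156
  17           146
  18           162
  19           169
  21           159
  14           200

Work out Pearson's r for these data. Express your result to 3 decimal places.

-0.655

n = 6, Σx = 108, Σy = 992, Σx² = 1972, Σy² = 165738, Σxy = 17712
nΣxy − ΣxΣy = 106272 − 107136 = -864
nΣx² − (Σx)² = 11832 − 11664 = 168; nΣy² − (Σy)² = 994428 − 984064 = 10364
r = -864 / √(168 × 10364) = -864 / 1319.5272 ≈ -0.655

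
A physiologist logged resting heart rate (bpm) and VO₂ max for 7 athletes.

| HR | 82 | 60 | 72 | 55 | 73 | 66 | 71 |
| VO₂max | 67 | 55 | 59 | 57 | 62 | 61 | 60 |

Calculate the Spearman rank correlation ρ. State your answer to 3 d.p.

Rank HR: 7, 2, 5, 1, 6, 3, 4
Rank VO₂max: 7, 1, 3, 2, 6, 5, 4
d = rank(HR) − rank(VO₂max): 0, 1, 2, -1, 0, -2, 0; Σd² = 10
ρ = 1 − 6Σd² / [n(n²−1)] = 1 − 6×10 / (7×48) = 1 − 60/336 ≈ 0.821

0.821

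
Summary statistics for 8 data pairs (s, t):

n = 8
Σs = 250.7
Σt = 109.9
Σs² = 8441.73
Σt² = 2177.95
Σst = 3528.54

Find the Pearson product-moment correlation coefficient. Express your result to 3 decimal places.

0.135

r = (nΣst − ΣsΣt) / √[(nΣs² − (Σs)²)(nΣt² − (Σt)²)]
Numerator: 8×3528.54 − 250.7×109.9 = 676.39
Denominator: √[(67533.84 − 62850.49)(17423.6 − 12078.01)] = √[4683.35 × 5345.59] = 5003.5256
r = 676.39 / 5003.5256 ≈ 0.135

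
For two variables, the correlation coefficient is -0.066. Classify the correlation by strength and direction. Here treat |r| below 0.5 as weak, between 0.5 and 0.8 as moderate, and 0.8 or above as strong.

weak negative

r = -0.066 < 0 so the relationship is negative.
|r| = 0.066, which falls in the weak range.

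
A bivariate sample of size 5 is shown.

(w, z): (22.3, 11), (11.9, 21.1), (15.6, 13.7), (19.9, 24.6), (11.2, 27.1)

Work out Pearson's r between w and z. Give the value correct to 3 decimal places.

n = 5, Σw = 80.9, Σz = 97.5, Σw² = 1403.71, Σz² = 2093.47, Σwz = 1503.17
nΣwz − ΣwΣz = 7515.85 − 7887.75 = -371.9
nΣw² − (Σw)² = 7018.55 − 6544.81 = 473.74; nΣz² − (Σz)² = 10467.35 − 9506.25 = 961.1
r = -371.9 / √(473.74 × 961.1) = -371.9 / 674.7677 ≈ -0.551

-0.551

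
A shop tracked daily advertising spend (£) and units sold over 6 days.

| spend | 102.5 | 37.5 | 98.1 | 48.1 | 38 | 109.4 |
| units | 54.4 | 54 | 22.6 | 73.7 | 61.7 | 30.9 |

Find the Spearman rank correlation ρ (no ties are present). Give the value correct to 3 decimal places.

-0.371

Rank spend: 5, 1, 4, 3, 2, 6
Rank units: 4, 3, 1, 6, 5, 2
d = rank(spend) − rank(units): 1, -2, 3, -3, -3, 4; Σd² = 48
ρ = 1 − 6Σd² / [n(n²−1)] = 1 − 6×48 / (6×35) = 1 − 288/210 ≈ -0.371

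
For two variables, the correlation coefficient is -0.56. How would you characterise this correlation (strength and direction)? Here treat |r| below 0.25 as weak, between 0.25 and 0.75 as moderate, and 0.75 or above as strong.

moderate negative

r = -0.56 < 0 so the relationship is negative.
|r| = 0.56, which falls in the moderate range.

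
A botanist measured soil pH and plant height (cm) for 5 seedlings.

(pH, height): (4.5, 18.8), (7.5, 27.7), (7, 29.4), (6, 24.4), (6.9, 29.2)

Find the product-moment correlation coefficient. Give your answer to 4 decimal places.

n = 5, Σx = 31.9, Σy = 129.5, Σx² = 209.11, Σy² = 3433.09, Σxy = 846.03
nΣxy − ΣxΣy = 4230.15 − 4131.05 = 99.1
nΣx² − (Σx)² = 1045.55 − 1017.61 = 27.94; nΣy² − (Σy)² = 17165.45 − 16770.25 = 395.2
r = 99.1 / √(27.94 × 395.2) = 99.1 / 105.0804 ≈ 0.9431

0.9431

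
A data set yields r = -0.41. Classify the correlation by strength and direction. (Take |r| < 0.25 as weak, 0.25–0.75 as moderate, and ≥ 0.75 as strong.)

r = -0.41 < 0 so the relationship is negative.
|r| = 0.41, which falls in the moderate range.

moderate negative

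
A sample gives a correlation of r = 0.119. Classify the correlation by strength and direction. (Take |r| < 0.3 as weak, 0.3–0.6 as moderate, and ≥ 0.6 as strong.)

weak positive

r = 0.119 > 0 so the relationship is positive.
|r| = 0.119, which falls in the weak range.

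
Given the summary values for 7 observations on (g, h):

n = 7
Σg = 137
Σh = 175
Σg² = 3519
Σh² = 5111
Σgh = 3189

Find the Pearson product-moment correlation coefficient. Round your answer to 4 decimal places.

-0.3006

r = (nΣgh − ΣgΣh) / √[(nΣg² − (Σg)²)(nΣh² − (Σh)²)]
Numerator: 7×3189 − 137×175 = -1652
Denominator: √[(24633 − 18769)(35777 − 30625)] = √[5864 × 5152] = 5496.4832
r = -1652 / 5496.4832 ≈ -0.3006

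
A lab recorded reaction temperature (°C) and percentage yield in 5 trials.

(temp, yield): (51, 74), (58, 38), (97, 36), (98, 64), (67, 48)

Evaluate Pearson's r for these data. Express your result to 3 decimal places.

n = 5, Σx = 371, Σy = 260, Σx² = 29467, Σy² = 14616, Σxy = 18958
nΣxy − ΣxΣy = 94790 − 96460 = -1670
nΣx² − (Σx)² = 147335 − 137641 = 9694; nΣy² − (Σy)² = 73080 − 67600 = 5480
r = -1670 / √(9694 × 5480) = -1670 / 7288.5609 ≈ -0.229

-0.229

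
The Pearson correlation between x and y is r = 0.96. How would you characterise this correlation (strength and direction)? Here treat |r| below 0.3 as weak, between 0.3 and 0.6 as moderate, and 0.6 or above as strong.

strong positive

r = 0.96 > 0 so the relationship is positive.
|r| = 0.96, which falls in the strong range.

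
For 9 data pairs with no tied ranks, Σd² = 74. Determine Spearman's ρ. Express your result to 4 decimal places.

ρ = 1 − 6Σd² / [n(n²−1)] = 1 − 6×74 / (9×80)
  = 1 − 444/720 = 1 − 0.61667 ≈ 0.3833

0.3833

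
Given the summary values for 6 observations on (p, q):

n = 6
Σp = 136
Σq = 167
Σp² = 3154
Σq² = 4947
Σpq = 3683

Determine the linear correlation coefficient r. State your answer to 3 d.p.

-0.701

r = (nΣpq − ΣpΣq) / √[(nΣp² − (Σp)²)(nΣq² − (Σq)²)]
Numerator: 6×3683 − 136×167 = -614
Denominator: √[(18924 − 18496)(29682 − 27889)] = √[428 × 1793] = 876.0160
r = -614 / 876.0160 ≈ -0.701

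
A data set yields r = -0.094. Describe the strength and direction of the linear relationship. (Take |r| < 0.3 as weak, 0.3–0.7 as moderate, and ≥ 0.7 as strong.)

weak negative

r = -0.094 < 0 so the relationship is negative.
|r| = 0.094, which falls in the weak range.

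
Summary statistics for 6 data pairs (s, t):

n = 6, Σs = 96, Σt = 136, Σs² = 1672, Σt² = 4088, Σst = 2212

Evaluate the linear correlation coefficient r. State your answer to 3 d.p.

0.097

r = (nΣst − ΣsΣt) / √[(nΣs² − (Σs)²)(nΣt² − (Σt)²)]
Numerator: 6×2212 − 96×136 = 216
Denominator: √[(10032 − 9216)(24528 − 18496)] = √[816 × 6032] = 2218.5833
r = 216 / 2218.5833 ≈ 0.097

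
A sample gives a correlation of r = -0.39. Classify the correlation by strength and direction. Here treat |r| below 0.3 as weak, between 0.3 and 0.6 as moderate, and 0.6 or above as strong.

r = -0.39 < 0 so the relationship is negative.
|r| = 0.39, which falls in the moderate range.

moderate negative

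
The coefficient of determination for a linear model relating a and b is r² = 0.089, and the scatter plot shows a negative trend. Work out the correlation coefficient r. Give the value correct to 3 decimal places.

-0.298

|r| = √0.089 = 0.298
The association is negative, so r = −0.298.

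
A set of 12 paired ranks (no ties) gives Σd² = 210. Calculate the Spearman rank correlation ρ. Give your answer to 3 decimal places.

ρ = 1 − 6Σd² / [n(n²−1)] = 1 − 6×210 / (12×143)
  = 1 − 1260/1716 = 1 − 0.7343 ≈ 0.266

0.266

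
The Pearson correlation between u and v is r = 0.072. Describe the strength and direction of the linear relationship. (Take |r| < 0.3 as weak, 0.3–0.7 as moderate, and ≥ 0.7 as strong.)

weak positive

r = 0.072 > 0 so the relationship is positive.
|r| = 0.072, which falls in the weak range.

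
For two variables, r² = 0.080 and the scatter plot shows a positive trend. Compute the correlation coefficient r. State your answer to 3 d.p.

0.283

|r| = √0.080 = 0.283
The association is positive, so r = 0.283.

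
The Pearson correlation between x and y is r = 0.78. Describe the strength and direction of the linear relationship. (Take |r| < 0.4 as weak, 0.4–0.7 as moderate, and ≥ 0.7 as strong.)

strong positive

r = 0.78 > 0 so the relationship is positive.
|r| = 0.78, which falls in the strong range.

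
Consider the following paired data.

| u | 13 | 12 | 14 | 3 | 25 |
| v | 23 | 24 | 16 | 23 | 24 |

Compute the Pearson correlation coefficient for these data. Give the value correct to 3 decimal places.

n = 5, Σu = 67, Σv = 110, Σu² = 1143, Σv² = 2466, Σuv = 1480
nΣuv − ΣuΣv = 7400 − 7370 = 30
nΣu² − (Σu)² = 5715 − 4489 = 1226; nΣv² − (Σv)² = 12330 − 12100 = 230
r = 30 / √(1226 × 230) = 30 / 531.0179 ≈ 0.056

0.056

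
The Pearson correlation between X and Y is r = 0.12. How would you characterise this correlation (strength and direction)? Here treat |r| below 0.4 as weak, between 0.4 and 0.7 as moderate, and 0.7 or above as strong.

r = 0.12 > 0 so the relationship is positive.
|r| = 0.12, which falls in the weak range.

weak positive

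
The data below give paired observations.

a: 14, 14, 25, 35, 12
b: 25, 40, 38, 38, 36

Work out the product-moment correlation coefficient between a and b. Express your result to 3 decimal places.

n = 5, Σa = 100, Σb = 177, Σa² = 2386, Σb² = 6409, Σab = 3622
nΣab − ΣaΣb = 18110 − 17700 = 410
nΣa² − (Σa)² = 11930 − 10000 = 1930; nΣb² − (Σb)² = 32045 − 31329 = 716
r = 410 / √(1930 × 716) = 410 / 1175.5339 ≈ 0.349

0.349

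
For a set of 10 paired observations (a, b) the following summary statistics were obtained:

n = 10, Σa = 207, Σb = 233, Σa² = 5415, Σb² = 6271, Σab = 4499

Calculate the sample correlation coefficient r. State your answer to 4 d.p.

-0.3322

r = (nΣab − ΣaΣb) / √[(nΣa² − (Σa)²)(nΣb² − (Σb)²)]
Numerator: 10×4499 − 207×233 = -3241
Denominator: √[(54150 − 42849)(62710 − 54289)] = √[11301 × 8421] = 9755.2919
r = -3241 / 9755.2919 ≈ -0.3322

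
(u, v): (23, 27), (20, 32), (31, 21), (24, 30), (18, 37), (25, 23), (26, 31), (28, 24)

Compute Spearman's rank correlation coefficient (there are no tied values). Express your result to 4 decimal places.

-0.7857

Rank u: 3, 2, 8, 4, 1, 5, 6, 7
Rank v: 4, 7, 1, 5, 8, 2, 6, 3
d = rank(u) − rank(v): -1, -5, 7, -1, -7, 3, 0, 4; Σd² = 150
ρ = 1 − 6Σd² / [n(n²−1)] = 1 − 6×150 / (8×63) = 1 − 900/504 ≈ -0.7857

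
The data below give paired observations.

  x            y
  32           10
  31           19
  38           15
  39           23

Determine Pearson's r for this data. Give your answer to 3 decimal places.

0.455

n = 4, Σx = 140, Σy = 67, Σx² = 4950, Σy² = 1215, Σxy = 2376
nΣxy − ΣxΣy = 9504 − 9380 = 124
nΣx² − (Σx)² = 19800 − 19600 = 200; nΣy² − (Σy)² = 4860 − 4489 = 371
r = 124 / √(200 × 371) = 124 / 272.3968 ≈ 0.455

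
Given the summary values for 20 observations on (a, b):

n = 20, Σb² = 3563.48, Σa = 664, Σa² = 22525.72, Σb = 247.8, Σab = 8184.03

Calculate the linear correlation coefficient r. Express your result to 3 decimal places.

-0.088

r = (nΣab − ΣaΣb) / √[(nΣa² − (Σa)²)(nΣb² − (Σb)²)]
Numerator: 20×8184.03 − 664×247.8 = -858.6
Denominator: √[(450514.4 − 440896)(71269.6 − 61404.84)] = √[9618.4 × 9864.76] = 9740.8012
r = -858.6 / 9740.8012 ≈ -0.088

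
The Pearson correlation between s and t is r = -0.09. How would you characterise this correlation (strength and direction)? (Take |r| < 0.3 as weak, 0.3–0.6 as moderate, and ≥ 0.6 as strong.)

r = -0.09 < 0 so the relationship is negative.
|r| = 0.09, which falls in the weak range.

weak negative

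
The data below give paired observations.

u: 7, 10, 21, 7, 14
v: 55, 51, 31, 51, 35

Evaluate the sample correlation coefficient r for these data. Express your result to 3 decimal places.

n = 5, Σu = 59, Σv = 223, Σu² = 835, Σv² = 10413, Σuv = 2393
nΣuv − ΣuΣv = 11965 − 13157 = -1192
nΣu² − (Σu)² = 4175 − 3481 = 694; nΣv² − (Σv)² = 52065 − 49729 = 2336
r = -1192 / √(694 × 2336) = -1192 / 1273.2572 ≈ -0.936

-0.936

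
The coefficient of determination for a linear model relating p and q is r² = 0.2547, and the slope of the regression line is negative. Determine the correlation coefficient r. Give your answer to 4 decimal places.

-0.5047

|r| = √0.2547 = 0.5047
The association is negative, so r = −0.5047.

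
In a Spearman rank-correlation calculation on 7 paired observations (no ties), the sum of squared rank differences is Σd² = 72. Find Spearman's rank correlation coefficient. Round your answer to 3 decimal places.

-0.286

ρ = 1 − 6Σd² / [n(n²−1)] = 1 − 6×72 / (7×48)
  = 1 − 432/336 = 1 − 1.2857 ≈ -0.286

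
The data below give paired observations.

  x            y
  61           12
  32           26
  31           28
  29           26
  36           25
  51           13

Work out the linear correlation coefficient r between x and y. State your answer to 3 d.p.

n = 6, Σx = 240, Σy = 130, Σx² = 10444, Σy² = 3074, Σxy = 4749
nΣxy − ΣxΣy = 28494 − 31200 = -2706
nΣx² − (Σx)² = 62664 − 57600 = 5064; nΣy² − (Σy)² = 18444 − 16900 = 1544
r = -2706 / √(5064 × 1544) = -2706 / 2796.2146 ≈ -0.968

-0.968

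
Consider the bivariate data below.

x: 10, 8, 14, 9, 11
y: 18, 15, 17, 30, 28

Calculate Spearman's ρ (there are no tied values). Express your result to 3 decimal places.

0.100

Rank x: 3, 1, 5, 2, 4
Rank y: 3, 1, 2, 5, 4
d = rank(x) − rank(y): 0, 0, 3, -3, 0; Σd² = 18
ρ = 1 − 6Σd² / [n(n²−1)] = 1 − 6×18 / (5×24) = 1 − 108/120 ≈ 0.100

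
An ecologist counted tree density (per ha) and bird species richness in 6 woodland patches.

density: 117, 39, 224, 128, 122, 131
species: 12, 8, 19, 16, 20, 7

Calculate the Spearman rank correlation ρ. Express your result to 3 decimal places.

0.200

Rank density: 2, 1, 6, 4, 3, 5
Rank species: 3, 2, 5, 4, 6, 1
d = rank(density) − rank(species): -1, -1, 1, 0, -3, 4; Σd² = 28
ρ = 1 − 6Σd² / [n(n²−1)] = 1 − 6×28 / (6×35) = 1 − 168/210 ≈ 0.200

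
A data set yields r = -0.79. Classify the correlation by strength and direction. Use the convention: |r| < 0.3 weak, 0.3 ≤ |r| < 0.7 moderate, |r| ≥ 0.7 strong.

r = -0.79 < 0 so the relationship is negative.
|r| = 0.79, which falls in the strong range.

strong negative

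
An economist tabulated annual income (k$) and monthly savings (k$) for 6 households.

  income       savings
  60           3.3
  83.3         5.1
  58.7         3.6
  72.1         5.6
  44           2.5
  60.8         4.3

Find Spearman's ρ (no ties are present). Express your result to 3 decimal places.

0.886

Rank income: 3, 6, 2, 5, 1, 4
Rank savings: 2, 5, 3, 6, 1, 4
d = rank(income) − rank(savings): 1, 1, -1, -1, 0, 0; Σd² = 4
ρ = 1 − 6Σd² / [n(n²−1)] = 1 − 6×4 / (6×35) = 1 − 24/210 ≈ 0.886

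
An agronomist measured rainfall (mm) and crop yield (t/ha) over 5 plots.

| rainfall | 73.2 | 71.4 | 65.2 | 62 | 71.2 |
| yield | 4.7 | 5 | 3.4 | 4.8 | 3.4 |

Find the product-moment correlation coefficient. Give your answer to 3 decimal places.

0.081

n = 5, Σx = 343, Σy = 21.3, Σx² = 23620.68, Σy² = 93.25, Σxy = 1462.4
nΣxy − ΣxΣy = 7312 − 7305.9 = 6.1
nΣx² − (Σx)² = 118103.4 − 117649 = 454.4; nΣy² − (Σy)² = 466.25 − 453.69 = 12.56
r = 6.1 / √(454.4 × 12.56) = 6.1 / 75.5464 ≈ 0.081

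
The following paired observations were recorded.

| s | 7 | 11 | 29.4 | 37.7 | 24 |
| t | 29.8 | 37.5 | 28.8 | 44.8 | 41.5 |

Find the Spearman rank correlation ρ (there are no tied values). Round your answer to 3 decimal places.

Rank s: 1, 2, 4, 5, 3
Rank t: 2, 3, 1, 5, 4
d = rank(s) − rank(t): -1, -1, 3, 0, -1; Σd² = 12
ρ = 1 − 6Σd² / [n(n²−1)] = 1 − 6×12 / (5×24) = 1 − 72/120 ≈ 0.400

0.400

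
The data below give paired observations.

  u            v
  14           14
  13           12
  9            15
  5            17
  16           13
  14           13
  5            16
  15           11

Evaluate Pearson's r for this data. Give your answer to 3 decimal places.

n = 8, Σu = 91, Σv = 111, Σu² = 1173, Σv² = 1569, Σuv = 1207
nΣuv − ΣuΣv = 9656 − 10101 = -445
nΣu² − (Σu)² = 9384 − 8281 = 1103; nΣv² − (Σv)² = 12552 − 12321 = 231
r = -445 / √(1103 × 231) = -445 / 504.7702 ≈ -0.882

-0.882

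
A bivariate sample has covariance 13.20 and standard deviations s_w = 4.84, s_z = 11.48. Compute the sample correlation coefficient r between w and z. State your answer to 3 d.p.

r = Cov(w,z) / (s_w · s_z) = 13.20 / (4.84 × 11.48)
  = 13.20 / 55.5632 ≈ 0.238

0.238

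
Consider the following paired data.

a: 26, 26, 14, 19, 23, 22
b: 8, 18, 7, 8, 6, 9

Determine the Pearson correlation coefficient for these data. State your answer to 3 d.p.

0.486

n = 6, Σa = 130, Σb = 56, Σa² = 2922, Σb² = 618, Σab = 1262
nΣab − ΣaΣb = 7572 − 7280 = 292
nΣa² − (Σa)² = 17532 − 16900 = 632; nΣb² − (Σb)² = 3708 − 3136 = 572
r = 292 / √(632 × 572) = 292 / 601.2520 ≈ 0.486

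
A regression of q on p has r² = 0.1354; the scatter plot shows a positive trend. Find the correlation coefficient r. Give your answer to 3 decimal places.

|r| = √0.1354 = 0.368
The association is positive, so r = 0.368.

0.368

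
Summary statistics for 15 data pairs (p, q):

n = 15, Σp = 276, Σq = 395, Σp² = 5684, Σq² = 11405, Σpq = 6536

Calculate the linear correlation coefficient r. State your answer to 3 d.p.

r = (nΣpq − ΣpΣq) / √[(nΣp² − (Σp)²)(nΣq² − (Σq)²)]
Numerator: 15×6536 − 276×395 = -10980
Denominator: √[(85260 − 76176)(171075 − 156025)] = √[9084 × 15050] = 11692.4848
r = -10980 / 11692.4848 ≈ -0.939

-0.939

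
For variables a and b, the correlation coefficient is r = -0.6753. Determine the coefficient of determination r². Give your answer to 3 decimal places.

0.456

r² = (-0.6753)² = 0.456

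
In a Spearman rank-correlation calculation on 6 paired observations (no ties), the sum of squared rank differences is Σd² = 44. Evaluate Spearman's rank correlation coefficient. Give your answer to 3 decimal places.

-0.257

ρ = 1 − 6Σd² / [n(n²−1)] = 1 − 6×44 / (6×35)
  = 1 − 264/210 = 1 − 1.2571 ≈ -0.257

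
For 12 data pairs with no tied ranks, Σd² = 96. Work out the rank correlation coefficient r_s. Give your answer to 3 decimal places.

0.664

ρ = 1 − 6Σd² / [n(n²−1)] = 1 − 6×96 / (12×143)
  = 1 − 576/1716 = 1 − 0.3357 ≈ 0.664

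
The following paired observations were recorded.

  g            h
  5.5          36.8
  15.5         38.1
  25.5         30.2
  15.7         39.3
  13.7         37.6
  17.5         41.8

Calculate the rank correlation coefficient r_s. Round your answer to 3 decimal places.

0.143

Rank g: 1, 3, 6, 4, 2, 5
Rank h: 2, 4, 1, 5, 3, 6
d = rank(g) − rank(h): -1, -1, 5, -1, -1, -1; Σd² = 30
ρ = 1 − 6Σd² / [n(n²−1)] = 1 − 6×30 / (6×35) = 1 − 180/210 ≈ 0.143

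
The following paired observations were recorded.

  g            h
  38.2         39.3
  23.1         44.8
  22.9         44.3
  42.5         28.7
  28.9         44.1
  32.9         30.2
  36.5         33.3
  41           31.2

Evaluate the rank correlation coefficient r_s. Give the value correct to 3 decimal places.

-0.810

Rank g: 6, 2, 1, 8, 3, 4, 5, 7
Rank h: 5, 8, 7, 1, 6, 2, 4, 3
d = rank(g) − rank(h): 1, -6, -6, 7, -3, 2, 1, 4; Σd² = 152
ρ = 1 − 6Σd² / [n(n²−1)] = 1 − 6×152 / (8×63) = 1 − 912/504 ≈ -0.810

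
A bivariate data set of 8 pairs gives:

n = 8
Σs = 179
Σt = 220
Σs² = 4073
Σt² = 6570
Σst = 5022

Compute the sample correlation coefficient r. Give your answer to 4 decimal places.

r = (nΣst − ΣsΣt) / √[(nΣs² − (Σs)²)(nΣt² − (Σt)²)]
Numerator: 8×5022 − 179×220 = 796
Denominator: √[(32584 − 32041)(52560 − 48400)] = √[543 × 4160] = 1502.9571
r = 796 / 1502.9571 ≈ 0.5296

0.5296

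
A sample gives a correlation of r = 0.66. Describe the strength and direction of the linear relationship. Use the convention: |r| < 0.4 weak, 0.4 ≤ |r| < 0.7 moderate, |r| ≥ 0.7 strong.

r = 0.66 > 0 so the relationship is positive.
|r| = 0.66, which falls in the moderate range.

moderate positive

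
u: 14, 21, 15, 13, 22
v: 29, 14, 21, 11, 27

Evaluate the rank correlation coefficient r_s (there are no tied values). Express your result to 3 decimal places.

Rank u: 2, 4, 3, 1, 5
Rank v: 5, 2, 3, 1, 4
d = rank(u) − rank(v): -3, 2, 0, 0, 1; Σd² = 14
ρ = 1 − 6Σd² / [n(n²−1)] = 1 − 6×14 / (5×24) = 1 − 84/120 ≈ 0.300

0.300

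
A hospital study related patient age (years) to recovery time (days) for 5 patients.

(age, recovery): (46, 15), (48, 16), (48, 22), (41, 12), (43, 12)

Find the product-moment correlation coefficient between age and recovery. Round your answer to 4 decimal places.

0.8147

n = 5, Σx = 226, Σy = 77, Σx² = 10254, Σy² = 1253, Σxy = 3522
nΣxy − ΣxΣy = 17610 − 17402 = 208
nΣx² − (Σx)² = 51270 − 51076 = 194; nΣy² − (Σy)² = 6265 − 5929 = 336
r = 208 / √(194 × 336) = 208 / 255.3116 ≈ 0.8147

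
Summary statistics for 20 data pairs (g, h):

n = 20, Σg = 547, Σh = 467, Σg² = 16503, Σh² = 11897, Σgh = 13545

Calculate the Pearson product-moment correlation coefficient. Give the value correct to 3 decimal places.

r = (nΣgh − ΣgΣh) / √[(nΣg² − (Σg)²)(nΣh² − (Σh)²)]
Numerator: 20×13545 − 547×467 = 15451
Denominator: √[(330060 − 299209)(237940 − 218089)] = √[30851 × 19851] = 24747.1857
r = 15451 / 24747.1857 ≈ 0.624

0.624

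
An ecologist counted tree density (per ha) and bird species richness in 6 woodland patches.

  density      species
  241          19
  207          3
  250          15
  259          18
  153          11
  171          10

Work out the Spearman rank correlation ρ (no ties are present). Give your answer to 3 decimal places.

Rank density: 4, 3, 5, 6, 1, 2
Rank species: 6, 1, 4, 5, 3, 2
d = rank(density) − rank(species): -2, 2, 1, 1, -2, 0; Σd² = 14
ρ = 1 − 6Σd² / [n(n²−1)] = 1 − 6×14 / (6×35) = 1 − 84/210 ≈ 0.600

0.600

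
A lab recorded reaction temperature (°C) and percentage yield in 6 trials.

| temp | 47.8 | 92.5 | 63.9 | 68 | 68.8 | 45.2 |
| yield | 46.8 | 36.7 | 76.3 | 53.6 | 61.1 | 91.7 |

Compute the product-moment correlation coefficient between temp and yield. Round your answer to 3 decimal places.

-0.621

n = 6, Σx = 386.2, Σy = 366.2, Σx² = 26324.78, Σy² = 24373.88, Σxy = 22500.68
nΣxy − ΣxΣy = 135004.08 − 141426.44 = -6422.36
nΣx² − (Σx)² = 157948.68 − 149150.44 = 8798.24; nΣy² − (Σy)² = 146243.28 − 134102.44 = 12140.84
r = -6422.36 / √(8798.24 × 12140.84) = -6422.36 / 10335.2806 ≈ -0.621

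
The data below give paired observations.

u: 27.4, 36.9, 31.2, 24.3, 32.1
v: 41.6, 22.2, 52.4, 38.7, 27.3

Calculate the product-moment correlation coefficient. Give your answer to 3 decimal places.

-0.543

n = 5, Σu = 151.9, Σv = 182.2, Σu² = 4706.71, Σv² = 7212.14, Σuv = 5410.64
nΣuv − ΣuΣv = 27053.2 − 27676.18 = -622.98
nΣu² − (Σu)² = 23533.55 − 23073.61 = 459.94; nΣv² − (Σv)² = 36060.7 − 33196.84 = 2863.86
r = -622.98 / √(459.94 × 2863.86) = -622.98 / 1147.6950 ≈ -0.543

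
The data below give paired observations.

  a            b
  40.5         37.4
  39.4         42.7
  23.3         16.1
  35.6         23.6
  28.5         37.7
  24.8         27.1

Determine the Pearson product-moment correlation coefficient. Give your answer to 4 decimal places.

0.6554

n = 6, Σa = 192.1, Σb = 184.6, Σa² = 6430.15, Σb² = 6193.92, Σab = 6158.9
nΣab − ΣaΣb = 36953.4 − 35461.66 = 1491.74
nΣa² − (Σa)² = 38580.9 − 36902.41 = 1678.49; nΣb² − (Σb)² = 37163.52 − 34077.16 = 3086.36
r = 1491.74 / √(1678.49 × 3086.36) = 1491.74 / 2276.0546 ≈ 0.6554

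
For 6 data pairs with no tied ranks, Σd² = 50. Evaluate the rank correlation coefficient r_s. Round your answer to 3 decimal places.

-0.429

ρ = 1 − 6Σd² / [n(n²−1)] = 1 − 6×50 / (6×35)
  = 1 − 300/210 = 1 − 1.4286 ≈ -0.429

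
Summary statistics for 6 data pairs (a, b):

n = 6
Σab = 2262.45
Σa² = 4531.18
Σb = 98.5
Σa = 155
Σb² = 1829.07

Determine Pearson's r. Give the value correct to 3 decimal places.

-0.844

r = (nΣab − ΣaΣb) / √[(nΣa² − (Σa)²)(nΣb² − (Σb)²)]
Numerator: 6×2262.45 − 155×98.5 = -1692.8
Denominator: √[(27187.08 − 24025)(10974.42 − 9702.25)] = √[3162.08 × 1272.17] = 2005.6678
r = -1692.8 / 2005.6678 ≈ -0.844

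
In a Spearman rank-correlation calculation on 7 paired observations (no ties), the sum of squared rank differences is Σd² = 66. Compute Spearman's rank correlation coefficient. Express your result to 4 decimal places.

ρ = 1 − 6Σd² / [n(n²−1)] = 1 − 6×66 / (7×48)
  = 1 − 396/336 = 1 − 1.17857 ≈ -0.1786

-0.1786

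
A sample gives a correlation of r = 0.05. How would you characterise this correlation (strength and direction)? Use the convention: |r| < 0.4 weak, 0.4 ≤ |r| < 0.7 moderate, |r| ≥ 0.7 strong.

weak positive

r = 0.05 > 0 so the relationship is positive.
|r| = 0.05, which falls in the weak range.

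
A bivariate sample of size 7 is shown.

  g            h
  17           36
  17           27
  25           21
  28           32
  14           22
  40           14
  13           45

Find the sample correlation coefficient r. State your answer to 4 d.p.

n = 7, Σg = 154, Σh = 197, Σg² = 3952, Σh² = 6195, Σgh = 3945
nΣgh − ΣgΣh = 27615 − 30338 = -2723
nΣg² − (Σg)² = 27664 − 23716 = 3948; nΣh² − (Σh)² = 43365 − 38809 = 4556
r = -2723 / √(3948 × 4556) = -2723 / 4241.1187 ≈ -0.6420

-0.6420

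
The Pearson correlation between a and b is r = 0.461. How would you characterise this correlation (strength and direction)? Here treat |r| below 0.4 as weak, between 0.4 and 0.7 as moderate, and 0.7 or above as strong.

moderate positive

r = 0.461 > 0 so the relationship is positive.
|r| = 0.461, which falls in the moderate range.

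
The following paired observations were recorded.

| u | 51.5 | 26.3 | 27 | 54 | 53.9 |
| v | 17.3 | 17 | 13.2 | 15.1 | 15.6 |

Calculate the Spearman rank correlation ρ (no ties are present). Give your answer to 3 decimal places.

Rank u: 3, 1, 2, 5, 4
Rank v: 5, 4, 1, 2, 3
d = rank(u) − rank(v): -2, -3, 1, 3, 1; Σd² = 24
ρ = 1 − 6Σd² / [n(n²−1)] = 1 − 6×24 / (5×24) = 1 − 144/120 ≈ -0.200

-0.200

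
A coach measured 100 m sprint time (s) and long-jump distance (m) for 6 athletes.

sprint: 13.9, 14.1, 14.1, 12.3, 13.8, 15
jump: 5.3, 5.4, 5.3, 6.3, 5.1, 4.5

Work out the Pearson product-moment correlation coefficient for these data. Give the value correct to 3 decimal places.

-0.955

n = 6, Σx = 83.2, Σy = 31.9, Σx² = 1157.56, Σy² = 171.29, Σxy = 439.91
nΣxy − ΣxΣy = 2639.46 − 2654.08 = -14.62
nΣx² − (Σx)² = 6945.36 − 6922.24 = 23.12; nΣy² − (Σy)² = 1027.74 − 1017.61 = 10.13
r = -14.62 / √(23.12 × 10.13) = -14.62 / 15.3038 ≈ -0.955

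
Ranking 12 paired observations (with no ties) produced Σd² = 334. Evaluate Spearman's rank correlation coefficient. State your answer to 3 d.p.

-0.168

ρ = 1 − 6Σd² / [n(n²−1)] = 1 − 6×334 / (12×143)
  = 1 − 2004/1716 = 1 − 1.1678 ≈ -0.168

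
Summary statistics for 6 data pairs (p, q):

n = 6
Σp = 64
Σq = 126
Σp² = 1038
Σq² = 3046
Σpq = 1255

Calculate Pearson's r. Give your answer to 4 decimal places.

-0.2361

r = (nΣpq − ΣpΣq) / √[(nΣp² − (Σp)²)(nΣq² − (Σq)²)]
Numerator: 6×1255 − 64×126 = -534
Denominator: √[(6228 − 4096)(18276 − 15876)] = √[2132 × 2400] = 2262.0345
r = -534 / 2262.0345 ≈ -0.2361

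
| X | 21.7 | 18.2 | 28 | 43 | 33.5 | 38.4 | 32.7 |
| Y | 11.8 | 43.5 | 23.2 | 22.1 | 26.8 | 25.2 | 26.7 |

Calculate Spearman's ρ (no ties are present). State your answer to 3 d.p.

Rank X: 2, 1, 3, 7, 5, 6, 4
Rank Y: 1, 7, 3, 2, 6, 4, 5
d = rank(X) − rank(Y): 1, -6, 0, 5, -1, 2, -1; Σd² = 68
ρ = 1 − 6Σd² / [n(n²−1)] = 1 − 6×68 / (7×48) = 1 − 408/336 ≈ -0.214

-0.214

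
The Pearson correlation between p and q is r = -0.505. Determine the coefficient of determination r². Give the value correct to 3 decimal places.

0.255

r² = (-0.505)² = 0.255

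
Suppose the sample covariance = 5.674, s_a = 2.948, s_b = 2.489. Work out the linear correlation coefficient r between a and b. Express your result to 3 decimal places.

r = Cov(a,b) / (s_a · s_b) = 5.674 / (2.948 × 2.489)
  = 5.674 / 7.3376 ≈ 0.773

0.773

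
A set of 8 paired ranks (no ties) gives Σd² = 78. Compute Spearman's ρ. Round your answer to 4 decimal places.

0.0714

ρ = 1 − 6Σd² / [n(n²−1)] = 1 − 6×78 / (8×63)
  = 1 − 468/504 = 1 − 0.92857 ≈ 0.0714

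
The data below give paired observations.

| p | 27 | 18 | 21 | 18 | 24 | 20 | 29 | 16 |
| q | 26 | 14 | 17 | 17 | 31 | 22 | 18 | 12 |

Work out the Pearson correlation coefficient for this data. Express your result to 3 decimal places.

0.583

n = 8, Σp = 173, Σq = 157, Σp² = 3891, Σq² = 3363, Σpq = 3515
nΣpq − ΣpΣq = 28120 − 27161 = 959
nΣp² − (Σp)² = 31128 − 29929 = 1199; nΣq² − (Σq)² = 26904 − 24649 = 2255
r = 959 / √(1199 × 2255) = 959 / 1644.3068 ≈ 0.583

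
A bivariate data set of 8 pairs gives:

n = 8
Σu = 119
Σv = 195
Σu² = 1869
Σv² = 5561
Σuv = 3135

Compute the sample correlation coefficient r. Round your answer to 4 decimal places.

0.8293

r = (nΣuv − ΣuΣv) / √[(nΣu² − (Σu)²)(nΣv² − (Σv)²)]
Numerator: 8×3135 − 119×195 = 1875
Denominator: √[(14952 − 14161)(44488 − 38025)] = √[791 × 6463] = 2261.0248
r = 1875 / 2261.0248 ≈ 0.8293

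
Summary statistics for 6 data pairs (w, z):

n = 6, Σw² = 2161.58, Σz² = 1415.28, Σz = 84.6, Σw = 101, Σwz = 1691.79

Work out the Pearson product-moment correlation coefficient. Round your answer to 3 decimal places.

r = (nΣwz − ΣwΣz) / √[(nΣw² − (Σw)²)(nΣz² − (Σz)²)]
Numerator: 6×1691.79 − 101×84.6 = 1606.14
Denominator: √[(12969.48 − 10201)(8491.68 − 7157.16)] = √[2768.48 × 1334.52] = 1922.1321
r = 1606.14 / 1922.1321 ≈ 0.836

0.836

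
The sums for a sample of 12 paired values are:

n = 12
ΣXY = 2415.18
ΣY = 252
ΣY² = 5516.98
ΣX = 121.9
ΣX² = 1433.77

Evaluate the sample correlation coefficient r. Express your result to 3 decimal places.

r = (nΣXY − ΣXΣY) / √[(nΣX² − (ΣX)²)(nΣY² − (ΣY)²)]
Numerator: 12×2415.18 − 121.9×252 = -1736.64
Denominator: √[(17205.24 − 14859.61)(66203.76 − 63504)] = √[2345.63 × 2699.76] = 2516.4733
r = -1736.64 / 2516.4733 ≈ -0.690

-0.690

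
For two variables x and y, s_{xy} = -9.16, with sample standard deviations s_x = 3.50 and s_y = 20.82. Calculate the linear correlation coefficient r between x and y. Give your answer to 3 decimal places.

r = Cov(x,y) / (s_x · s_y) = -9.16 / (3.50 × 20.82)
  = -9.16 / 72.8700 ≈ -0.126

-0.126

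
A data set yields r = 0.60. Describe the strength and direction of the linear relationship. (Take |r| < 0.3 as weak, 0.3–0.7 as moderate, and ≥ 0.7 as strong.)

r = 0.60 > 0 so the relationship is positive.
|r| = 0.60, which falls in the moderate range.

moderate positive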